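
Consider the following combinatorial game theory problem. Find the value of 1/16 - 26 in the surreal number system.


x = 1/16, y = 26
Converting to common denominator: 16
x = 1/16, y = 416/16
x - y = 1/16 - 26 = -415/16

-415/16


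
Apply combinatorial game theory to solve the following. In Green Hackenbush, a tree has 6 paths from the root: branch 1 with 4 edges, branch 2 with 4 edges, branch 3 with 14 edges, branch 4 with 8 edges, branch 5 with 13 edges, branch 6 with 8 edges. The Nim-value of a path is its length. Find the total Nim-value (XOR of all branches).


The tree has 6 branches from the ground vertex.
In Green Hackenbush, the Nim-value of a simple path of length k is k.
Branch 1: length 4, Nim-value = 4
Branch 2: length 4, Nim-value = 4
Branch 3: length 14, Nim-value = 14
Branch 4: length 8, Nim-value = 8
Branch 5: length 13, Nim-value = 13
Branch 6: length 8, Nim-value = 8
Total Nim-value = XOR of all branch values:
0 XOR 4 = 4
4 XOR 4 = 0
0 XOR 14 = 14
14 XOR 8 = 6
6 XOR 13 = 11
11 XOR 8 = 3
Nim-value of the tree = 3

3


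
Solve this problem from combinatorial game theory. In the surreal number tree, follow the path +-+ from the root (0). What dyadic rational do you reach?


Sign expansion: +-+
Rule: track bounds (lo, hi), initially (-inf, +inf). On '+', the current value becomes lo and we move to the simplest number in (value, hi): value + 1 if hi = +inf, otherwise the midpoint (value + hi)/2. On '-', the current value becomes hi and we move to value - 1 if lo = -inf, otherwise the midpoint (lo + value)/2.
Start at 0.
Step 1: sign = +, move right. Bounds: (0, +inf). Value = 1
Step 2: sign = -, move left. Bounds: (0, 1). Value = 1/2
Step 3: sign = +, move right. Bounds: (1/2, 1). Value = 3/4
The surreal number with sign expansion +-+ is 3/4.

3/4


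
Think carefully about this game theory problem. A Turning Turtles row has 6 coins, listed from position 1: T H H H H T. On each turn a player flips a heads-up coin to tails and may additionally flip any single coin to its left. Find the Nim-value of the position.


Coins: T H H H H T
Key fact: a single head at position k behaves exactly like a Nim heap of size k (turning it to T and optionally flipping a coin at j < k corresponds to moving the heap from k to j, or to 0), and heads combine as a disjunctive sum (two heads at the same place would cancel, matching j XOR j = 0). So the Nim-value is the XOR of the 1-indexed positions of the heads.
Face-up positions (1-indexed): [2, 3, 4, 5]
XOR 0 with 2: 0 XOR 2 = 2
XOR 2 with 3: 2 XOR 3 = 1
XOR 1 with 4: 1 XOR 4 = 5
XOR 5 with 5: 5 XOR 5 = 0
Nim-value = 0

0


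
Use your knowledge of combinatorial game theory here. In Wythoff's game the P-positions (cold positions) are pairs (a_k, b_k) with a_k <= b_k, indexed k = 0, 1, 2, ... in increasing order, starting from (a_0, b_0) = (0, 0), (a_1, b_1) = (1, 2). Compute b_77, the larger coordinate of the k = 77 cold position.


By Wythoff's theorem, a_k = floor(k * phi) and b_k = floor(k * phi^2) = a_k + k, where phi = (1 + sqrt(5))/2 is the golden ratio.
phi = (1 + sqrt(5))/2 = 1.618034
phi^2 = phi + 1 = 2.618034
k = 77
k * phi^2 = 77 * 2.618034 = 201.588617
b_77 = floor(k * phi^2) = 201 (check: a_77 + k = 124 + 77 = 201)

201


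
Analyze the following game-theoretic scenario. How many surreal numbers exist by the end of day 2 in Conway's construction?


Day 0: {|} = 0 is born. Count = 1.
Day n: the number of surreal numbers born by day n is 2^(n+1) - 1.
By day 0: 2^1 - 1 = 1
By day 1: 2^2 - 1 = 3
By day 2: 2^3 - 1 = 7
By day 2: 7 surreal numbers.

7


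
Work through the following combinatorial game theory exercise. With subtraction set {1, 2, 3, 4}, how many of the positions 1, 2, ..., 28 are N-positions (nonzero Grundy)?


Subtraction set S = {1, 2, 3, 4}, so G(n) = n mod 5.
G(n) = 0 when n is a multiple of 5.
Multiples of 5 in [1, 28]: 5
N-positions (nonzero Grundy) = 28 - 5 = 23

23


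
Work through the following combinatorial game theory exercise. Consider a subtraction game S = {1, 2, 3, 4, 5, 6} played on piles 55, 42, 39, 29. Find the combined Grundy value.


Subtraction set: {1, 2, 3, 4, 5, 6}
For this subtraction set, G(n) = n mod 7 (period = max + 1 = 7).
Pile 1 (size 55): G(55) = 55 mod 7 = 6
Pile 2 (size 42): G(42) = 42 mod 7 = 0
Pile 3 (size 39): G(39) = 39 mod 7 = 4
Pile 4 (size 29): G(29) = 29 mod 7 = 1
Total Grundy value = XOR of all: 6 XOR 0 XOR 4 XOR 1 = 3

3


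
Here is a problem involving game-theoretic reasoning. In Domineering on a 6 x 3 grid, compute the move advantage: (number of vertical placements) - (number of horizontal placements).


Board is 6 x 3 (rows x cols).
Left (vertical) placements: (rows-1) * cols = 5 * 3 = 15
Right (horizontal) placements: rows * (cols-1) = 6 * 2 = 12
Advantage = Left - Right = 15 - 12 = 3

3


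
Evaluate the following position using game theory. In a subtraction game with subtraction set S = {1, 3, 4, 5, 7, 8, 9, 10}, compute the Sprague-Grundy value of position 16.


The subtraction set is S = {1, 3, 4, 5, 7, 8, 9, 10}.
G(k) = mex{ G(k - s) : s in S, s <= k }. We compute iteratively: G(0) = 0.
G(1) = mex({0}) = 1
G(2) = mex({1}) = 0
G(3) = mex({0}) = 1
G(4) = mex({0, 1}) = 2
G(5) = mex({0, 1, 2}) = 3
G(6) = mex({0, 1, 3}) = 2
G(7) = mex({0, 1, 2}) = 3
G(8) = mex({0, 1, 2, 3}) = 4
G(9) = mex({0, 1, 2, 3, 4}) = 5
G(10) = mex({0, 1, 2, 3, 5}) = 4
G(11) = mex({0, 1, 2, 3, 4}) = 5
G(12) = mex({0, 1, 2, 3, 4, 5}) = 6
G(13) = mex({1, 2, 3, 4, 5, 6}) = 0
G(14) = mex({0, 2, 3, 4, 5}) = 1
G(15) = mex({1, 2, 3, 4, 5, 6}) = 0
G(16) = mex({0, 2, 3, 4, 5, 6}) = 1
Therefore G(16) = 1.

1


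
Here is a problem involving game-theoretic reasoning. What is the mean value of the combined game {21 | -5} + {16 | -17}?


G1 = {21 | -5}, G2 = {16 | -17}
Each is a switch {a | b} with numbers a > b; its mean value is (a + b)/2, and mean value is additive over game sums: m(G1 + G2) = m(G1) + m(G2).
Mean of G1 = (21 + (-5))/2 = 16/2 = 8
Mean of G2 = (16 + (-17))/2 = -1/2 = -1/2
Mean of G1 + G2 = 8 + -1/2 = 15/2

15/2


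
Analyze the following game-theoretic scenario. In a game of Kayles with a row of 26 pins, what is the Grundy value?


Kayles: a move removes 1 or 2 adjacent pins from a contiguous row.
Removing pins from a row of k leaves two independent rows (a, b) with a + b = k - 1 (one pin) or a + b = k - 2 (two pins); an end removal gives a = 0.
By Sprague-Grundy, G(k) = mex{ G(a) XOR G(b) } over all these splits. G(0) = 0.
G(1): splits (0,0):0^0=0 -> mex({0}) = 1
G(2): splits (0,1):0^1=1 (0,0):0^0=0 -> mex({0, 1}) = 2
G(3): splits (0,2):0^2=2 (1,1):1^1=0 (0,1):0^1=1 -> mex({0, 1, 2}) = 3
G(4): splits (0,3):0^3=3 (1,2):1^2=3 (0,2):0^2=2 (1,1):1^1=0 -> mex({0, 2, 3}) = 1
G(5): splits (0,4):0^1=1 (1,3):1^3=2 (2,2):2^2=0 (0,3):0^3=3 (1,2):1^2=3 -> mex({0, 1, 2, 3}) = 4
G(6) = mex({0, 1, 2, 4}) = 3
G(7) = mex({0, 1, 3, 4, 5}) = 2
G(8) = mex({0, 2, 3, 5, 6}) = 1
G(9) = mex({0, 1, 2, 3, 6, 7}) = 4
G(10) = mex({0, 1, 3, 4, 5, 7}) = 2
G(11) = mex({0, 1, 2, 3, 4, 5}) = 6
G(12) = mex({0, 1, 2, 3, 5, 6, 7}) = 4
G(13) = mex({0, 2, 3, 4, 6, 7}) = 1
G(14) = mex({0, 1, 4, 5, 6, 7}) = 2
G(15) = mex({0, 1, 2, 3, 4, 5, 6}) = 7
G(16) = mex({0, 2, 3, 5, 6, 7}) = 1
G(17) = mex({0, 1, 2, 3, 5, 6, 7}) = 4
G(18) = mex({0, 1, 2, 4, 5, 6}) = 3
G(19) = mex({0, 1, 3, 4, 5, 7}) = 2
G(20) = mex({0, 2, 3, 4, 5, 6, 7}) = 1
G(21) = mex({0, 1, 2, 3, 5, 6, 7}) = 4
G(22) = mex({0, 1, 2, 3, 4, 5, 7}) = 6
G(23) = mex({0, 1, 2, 3, 4, 5, 6}) = 7
G(24) = mex({0, 1, 2, 3, 5, 6, 7}) = 4
G(25) = mex({0, 2, 3, 4, 6, 7}) = 1
G(26) = mex({0, 1, 3, 4, 5, 6, 7}) = 2
Therefore G(26) = 2.

2


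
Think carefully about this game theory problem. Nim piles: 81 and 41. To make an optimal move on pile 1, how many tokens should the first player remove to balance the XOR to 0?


Piles: 81 and 41
Current XOR: 81 XOR 41 = 120 (non-zero, so this is an N-position).
To make the XOR zero, we need to find a move that balances the piles.
For pile 1 (size 81): target = 81 XOR 120 = 41
We reduce pile 1 from 81 to 41.
Tokens removed: 81 - 41 = 40
Verification: 41 XOR 41 = 0

40


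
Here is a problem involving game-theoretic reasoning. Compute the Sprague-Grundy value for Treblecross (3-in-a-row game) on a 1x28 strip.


Treblecross: place X on empty cells; 3-in-a-row wins.
Playing within two cells of an existing X lets the opponent win at once, so sensible play treats the cells i-2..i+2 around each X as dead. The player left with no safe cell loses, so this is a normal-play take-away game on strips of safe cells.
Placing X at cell i (0-indexed) of a strip of k safe cells leaves independent strips of sizes max(0, i-2) and max(0, k-i-3). Hence G(k) = mex{ G(max(0,i-2)) XOR G(max(0,k-i-3)) : 0 <= i < k }, with G(0) = 0.
G(1): splits (0,0):0^0=0 -> mex({0}) = 1
G(2): splits (0,0):0^0=0 -> mex({0}) = 1
G(3): splits (0,0):0^0=0 -> mex({0}) = 1
G(4): splits (0,1):0^1=1 (0,0):0^0=0 -> mex({0, 1}) = 2
G(5): splits (0,2):0^1=1 (0,1):0^1=1 (0,0):0^0=0 -> mex({0, 1}) = 2
G(6) = mex({1}) = 0
G(7) = mex({0, 1, 2}) = 3
G(8) = mex({0, 1, 2}) = 3
G(9) = mex({0, 2}) = 1
G(10) = mex({0, 2, 3}) = 1
G(11) = mex({0, 3}) = 1
G(12) = mex({1, 3}) = 0
G(13) = mex({0, 1, 2, 3}) = 4
G(14) = mex({0, 1, 2}) = 3
G(15) = mex({0, 1, 2}) = 3
G(16) = mex({0, 1, 2, 4}) = 3
G(17) = mex({0, 1, 3, 4}) = 2
G(18) = mex({0, 1, 3, 4}) = 2
G(19) = mex({0, 1, 3, 5}) = 2
G(20) = mex({0, 1, 2, 3, 5}) = 4
G(21) = mex({0, 1, 2, 3, 5}) = 4
G(22) = mex({1, 2, 6}) = 0
G(23) = mex({0, 1, 2, 3, 4, 6}) = 5
G(24) = mex({0, 1, 2, 3, 4}) = 5
G(25) = mex({0, 1, 3, 4, 7}) = 2
G(26) = mex({0, 1, 3, 4, 5, 7}) = 2
G(27) = mex({0, 1, 3, 5}) = 2
G(28) = mex({0, 1, 2, 5}) = 3
Therefore G(28) = 3.

3


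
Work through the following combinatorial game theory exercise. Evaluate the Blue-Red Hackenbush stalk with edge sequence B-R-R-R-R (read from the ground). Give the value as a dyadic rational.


Edges (from ground): B-R-R-R-R
By Berlekamp's sign-expansion rule, a Blue-Red Hackenbush stalk has the value of the surreal number whose sign sequence is the edge sequence with B -> + and R -> -.
Sign sequence: +----
Trace the sign expansion in the surreal number tree, starting from 0:
Edge 1: B (sign +) -> bounds (0, +inf), value = 1
Edge 2: R (sign -) -> bounds (0, 1), value = 1/2
Edge 3: R (sign -) -> bounds (0, 1/2), value = 1/4
Edge 4: R (sign -) -> bounds (0, 1/4), value = 1/8
Edge 5: R (sign -) -> bounds (0, 1/8), value = 1/16
Game value = 1/16

1/16


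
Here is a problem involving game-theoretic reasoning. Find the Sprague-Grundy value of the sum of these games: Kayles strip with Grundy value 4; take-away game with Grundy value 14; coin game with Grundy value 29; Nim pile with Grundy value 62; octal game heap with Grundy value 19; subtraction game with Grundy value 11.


By the Sprague-Grundy theorem, the Grundy value of a sum of games is the XOR of individual Grundy values.
Kayles strip: Grundy value = 4. Running XOR: 0 XOR 4 = 4
take-away game: Grundy value = 14. Running XOR: 4 XOR 14 = 10
coin game: Grundy value = 29. Running XOR: 10 XOR 29 = 23
Nim pile: Grundy value = 62. Running XOR: 23 XOR 62 = 41
octal game heap: Grundy value = 19. Running XOR: 41 XOR 19 = 58
subtraction game: Grundy value = 11. Running XOR: 58 XOR 11 = 49
The combined Grundy value is 49.

49


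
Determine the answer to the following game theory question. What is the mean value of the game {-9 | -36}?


Game = {-9 | -36}, a switch {a | b} with numbers a > b.
Its thermograph has left wall a - t and right wall b + t, which meet at t = (a - b)/2, where both equal (a + b)/2. So the mast (mean value) is at (a + b)/2.
Mean = (-9 + (-36))/2 = -45/2 = -45/2

-45/2


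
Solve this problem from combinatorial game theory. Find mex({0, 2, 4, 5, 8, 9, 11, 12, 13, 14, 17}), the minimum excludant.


Set = {0, 2, 4, 5, 8, 9, 11, 12, 13, 14, 17}
0 is in the set.
1 is NOT in the set. This is the mex.
mex = 1

1


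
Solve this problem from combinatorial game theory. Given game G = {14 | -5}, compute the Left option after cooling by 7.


Original game: {14 | -5} (a switch {a | b} with a > b).
Cooling by t (for t below the temperature (a - b)/2 = 19/2) taxes each move by t: {a | b} cooled by t is {a - t | b + t}.
Cooling amount: t = 7
Cooled Left option: 14 - 7 = 7
Cooled Right option: -5 + 7 = 2
Cooled game: {7 | 2}
Left option = 7

7


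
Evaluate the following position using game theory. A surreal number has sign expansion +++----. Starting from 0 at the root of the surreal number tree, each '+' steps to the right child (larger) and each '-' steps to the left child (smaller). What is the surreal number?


Sign expansion: +++----
Rule: track bounds (lo, hi), initially (-inf, +inf). On '+', the current value becomes lo and we move to the simplest number in (value, hi): value + 1 if hi = +inf, otherwise the midpoint (value + hi)/2. On '-', the current value becomes hi and we move to value - 1 if lo = -inf, otherwise the midpoint (lo + value)/2.
Start at 0.
Step 1: sign = +, move right. Bounds: (0, +inf). Value = 1
Step 2: sign = +, move right. Bounds: (1, +inf). Value = 2
Step 3: sign = +, move right. Bounds: (2, +inf). Value = 3
Step 4: sign = -, move left. Bounds: (2, 3). Value = 5/2
Step 5: sign = -, move left. Bounds: (2, 5/2). Value = 9/4
Step 6: sign = -, move left. Bounds: (2, 9/4). Value = 17/8
Step 7: sign = -, move left. Bounds: (2, 17/8). Value = 33/16
The surreal number with sign expansion +++---- is 33/16.

33/16


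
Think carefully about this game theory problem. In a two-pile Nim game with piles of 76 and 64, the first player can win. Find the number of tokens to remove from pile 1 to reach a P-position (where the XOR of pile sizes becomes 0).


Piles: 76 and 64
Current XOR: 76 XOR 64 = 12 (non-zero, so this is an N-position).
To make the XOR zero, we need to find a move that balances the piles.
For pile 1 (size 76): target = 76 XOR 12 = 64
We reduce pile 1 from 76 to 64.
Tokens removed: 76 - 64 = 12
Verification: 64 XOR 64 = 0

12


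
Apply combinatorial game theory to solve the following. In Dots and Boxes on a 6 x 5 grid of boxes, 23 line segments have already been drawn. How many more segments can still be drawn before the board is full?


Grid: 6 x 5 boxes, i.e. 7 rows and 6 columns of dots.
Horizontal edges: (rows + 1) * cols = 7 * 5 = 35
Vertical edges: rows * (cols + 1) = 6 * 6 = 36
Total edges: 35 + 36 = 71
Edges drawn: 23
Remaining: 71 - 23 = 48

48


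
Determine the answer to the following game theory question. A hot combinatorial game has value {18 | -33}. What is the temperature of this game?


The game is {18 | -33}, a switch {a | b} with numbers a > b.
Cooling {a | b} by t gives {a - t | b + t}, which stops being hot when a - t = b + t, i.e. at t = (a - b)/2. So the temperature of a switch is (a - b)/2.
Temperature = (Left option - Right option) / 2
= (18 - (-33)) / 2
= 51 / 2
= 51/2

51/2


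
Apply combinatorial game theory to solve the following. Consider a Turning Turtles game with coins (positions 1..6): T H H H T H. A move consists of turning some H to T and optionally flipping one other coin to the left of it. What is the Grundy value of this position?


Coins: T H H H T H
Key fact: a single head at position k behaves exactly like a Nim heap of size k (turning it to T and optionally flipping a coin at j < k corresponds to moving the heap from k to j, or to 0), and heads combine as a disjunctive sum (two heads at the same place would cancel, matching j XOR j = 0). So the Nim-value is the XOR of the 1-indexed positions of the heads.
Face-up positions (1-indexed): [2, 3, 4, 6]
XOR 0 with 2: 0 XOR 2 = 2
XOR 2 with 3: 2 XOR 3 = 1
XOR 1 with 4: 1 XOR 4 = 5
XOR 5 with 6: 5 XOR 6 = 3
Nim-value = 3

3


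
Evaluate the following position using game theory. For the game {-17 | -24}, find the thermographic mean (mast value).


Game = {-17 | -24}, a switch {a | b} with numbers a > b.
Its thermograph has left wall a - t and right wall b + t, which meet at t = (a - b)/2, where both equal (a + b)/2. So the mast (mean value) is at (a + b)/2.
Mean = (-17 + (-24))/2 = -41/2 = -41/2

-41/2


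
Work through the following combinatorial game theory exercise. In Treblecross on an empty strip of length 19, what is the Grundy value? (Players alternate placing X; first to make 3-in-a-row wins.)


Treblecross: place X on empty cells; 3-in-a-row wins.
Playing within two cells of an existing X lets the opponent win at once, so sensible play treats the cells i-2..i+2 around each X as dead. The player left with no safe cell loses, so this is a normal-play take-away game on strips of safe cells.
Placing X at cell i (0-indexed) of a strip of k safe cells leaves independent strips of sizes max(0, i-2) and max(0, k-i-3). Hence G(k) = mex{ G(max(0,i-2)) XOR G(max(0,k-i-3)) : 0 <= i < k }, with G(0) = 0.
G(1): splits (0,0):0^0=0 -> mex({0}) = 1
G(2): splits (0,0):0^0=0 -> mex({0}) = 1
G(3): splits (0,0):0^0=0 -> mex({0}) = 1
G(4): splits (0,1):0^1=1 (0,0):0^0=0 -> mex({0, 1}) = 2
G(5): splits (0,2):0^1=1 (0,1):0^1=1 (0,0):0^0=0 -> mex({0, 1}) = 2
G(6) = mex({1}) = 0
G(7) = mex({0, 1, 2}) = 3
G(8) = mex({0, 1, 2}) = 3
G(9) = mex({0, 2}) = 1
G(10) = mex({0, 2, 3}) = 1
G(11) = mex({0, 3}) = 1
G(12) = mex({1, 3}) = 0
G(13) = mex({0, 1, 2, 3}) = 4
G(14) = mex({0, 1, 2}) = 3
G(15) = mex({0, 1, 2}) = 3
G(16) = mex({0, 1, 2, 4}) = 3
G(17) = mex({0, 1, 3, 4}) = 2
G(18) = mex({0, 1, 3, 4}) = 2
G(19) = mex({0, 1, 3, 5}) = 2
Therefore G(19) = 2.

2


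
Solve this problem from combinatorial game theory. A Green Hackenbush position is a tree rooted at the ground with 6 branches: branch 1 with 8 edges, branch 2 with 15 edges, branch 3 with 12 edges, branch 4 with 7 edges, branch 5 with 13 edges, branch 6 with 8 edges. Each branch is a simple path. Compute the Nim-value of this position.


The tree has 6 branches from the ground vertex.
In Green Hackenbush, the Nim-value of a simple path of length k is k.
Branch 1: length 8, Nim-value = 8
Branch 2: length 15, Nim-value = 15
Branch 3: length 12, Nim-value = 12
Branch 4: length 7, Nim-value = 7
Branch 5: length 13, Nim-value = 13
Branch 6: length 8, Nim-value = 8
Total Nim-value = XOR of all branch values:
0 XOR 8 = 8
8 XOR 15 = 7
7 XOR 12 = 11
11 XOR 7 = 12
12 XOR 13 = 1
1 XOR 8 = 9
Nim-value of the tree = 9

9


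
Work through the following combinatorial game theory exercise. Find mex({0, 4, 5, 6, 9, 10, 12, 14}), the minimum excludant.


Set = {0, 4, 5, 6, 9, 10, 12, 14}
0 is in the set.
1 is NOT in the set. This is the mex.
mex = 1

1


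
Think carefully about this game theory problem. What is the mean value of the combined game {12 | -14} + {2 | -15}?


G1 = {12 | -14}, G2 = {2 | -15}
Each is a switch {a | b} with numbers a > b; its mean value is (a + b)/2, and mean value is additive over game sums: m(G1 + G2) = m(G1) + m(G2).
Mean of G1 = (12 + (-14))/2 = -2/2 = -1
Mean of G2 = (2 + (-15))/2 = -13/2 = -13/2
Mean of G1 + G2 = -1 + -13/2 = -15/2

-15/2


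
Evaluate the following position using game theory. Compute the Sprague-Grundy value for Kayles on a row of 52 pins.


Kayles: a move removes 1 or 2 adjacent pins from a contiguous row.
Removing pins from a row of k leaves two independent rows (a, b) with a + b = k - 1 (one pin) or a + b = k - 2 (two pins); an end removal gives a = 0.
By Sprague-Grundy, G(k) = mex{ G(a) XOR G(b) } over all these splits. G(0) = 0.
G(1): splits (0,0):0^0=0 -> mex({0}) = 1
G(2): splits (0,1):0^1=1 (0,0):0^0=0 -> mex({0, 1}) = 2
G(3): splits (0,2):0^2=2 (1,1):1^1=0 (0,1):0^1=1 -> mex({0, 1, 2}) = 3
G(4): splits (0,3):0^3=3 (1,2):1^2=3 (0,2):0^2=2 (1,1):1^1=0 -> mex({0, 2, 3}) = 1
G(5): splits (0,4):0^1=1 (1,3):1^3=2 (2,2):2^2=0 (0,3):0^3=3 (1,2):1^2=3 -> mex({0, 1, 2, 3}) = 4
G(6) = mex({0, 1, 2, 4}) = 3
G(7) = mex({0, 1, 3, 4, 5}) = 2
G(8) = mex({0, 2, 3, 5, 6}) = 1
G(9) = mex({0, 1, 2, 3, 6, 7}) = 4
G(10) = mex({0, 1, 3, 4, 5, 7}) = 2
G(11) = mex({0, 1, 2, 3, 4, 5}) = 6
G(12) = mex({0, 1, 2, 3, 5, 6, 7}) = 4
G(13) = mex({0, 2, 3, 4, 6, 7}) = 1
G(14) = mex({0, 1, 4, 5, 6, 7}) = 2
G(15) = mex({0, 1, 2, 3, 4, 5, 6}) = 7
G(16) = mex({0, 2, 3, 5, 6, 7}) = 1
G(17) = mex({0, 1, 2, 3, 5, 6, 7}) = 4
G(18) = mex({0, 1, 2, 4, 5, 6}) = 3
G(19) = mex({0, 1, 3, 4, 5, 7}) = 2
G(20) = mex({0, 2, 3, 4, 5, 6, 7}) = 1
G(21) = mex({0, 1, 2, 3, 5, 6, 7}) = 4
G(22) = mex({0, 1, 2, 3, 4, 5, 7}) = 6
G(23) = mex({0, 1, 2, 3, 4, 5, 6}) = 7
G(24) = mex({0, 1, 2, 3, 5, 6, 7}) = 4
G(25) = mex({0, 2, 3, 4, 6, 7}) = 1
G(26) = mex({0, 1, 3, 4, 5, 6, 7}) = 2
G(27) = mex({0, 1, 2, 3, 4, 5, 6, 7}) = 8
G(28) = mex({0, 1, 2, 3, 4, 6, 7, 8}) = 5
G(29) = mex({0, 1, 2, 3, 5, 6, 7, 8, 9}) = 4
G(30) = mex({0, 1, 2, 3, 4, 5, 6, 9, 10}) = 7
G(31) = mex({0, 1, 3, 4, 5, 7, 10, 11}) = 2
G(32) = mex({0, 2, 3, 4, 5, 6, 7, 9, 11}) = 1
G(33) = mex({0, 1, 2, 3, 4, 5, 6, 7, 9, 12}) = 8
G(34) = mex({0, 1, 2, 3, 4, 5, 7, 8, 11, 12}) = 6
G(35) = mex({0, 1, 2, 3, 4, 5, 6, 8, 9, 10, 11}) = 7
G(36) = mex({0, 1, 2, 3, 5, 6, 7, 9, 10}) = 4
G(37) = mex({0, 2, 3, 4, 6, 7, 9, 10, 11, 12}) = 1
G(38) = mex({0, 1, 3, 4, 5, 6, 7, 9, 10, 11, 12}) = 2
G(39) = mex({0, 1, 2, 4, 5, 6, 7, 9, 10, 12, 14}) = 3
G(40) = mex({0, 2, 3, 4, 6, 7, 11, 12, 14}) = 1
G(41) = mex({0, 1, 2, 3, 5, 6, 7, 9, 10, 11, 12}) = 4
G(42) = mex({0, 1, 2, 3, 4, 5, 6, 9, 10}) = 7
G(43) = mex({0, 1, 3, 4, 5, 7, 9, 10, 12, 15}) = 2
G(44) = mex({0, 2, 3, 4, 5, 6, 7, 9, 10, 12, 15}) = 1
G(45) = mex({0, 1, 2, 3, 4, 5, 6, 7, 9, 10, 12, 14}) = 8
G(46) = mex({0, 1, 3, 4, 5, 7, 8, 11, 12, 14}) = 2
G(47) = mex({0, 1, 2, 3, 4, 5, 6, 8, 9, 10, 11, 12}) = 7
G(48) = mex({0, 1, 2, 3, 5, 6, 7, 9, 10}) = 4
G(49) = mex({0, 2, 3, 4, 6, 7, 9, 10, 11, 12, 15}) = 1
G(50) = mex({0, 1, 4, 5, 6, 7, 9, 11, 12, 14, 15}) = 2
G(51) = mex({0, 1, 2, 3, 4, 5, 6, 7, 9, 12, 14, 15}) = 8
G(52) = mex({0, 2, 3, 4, 5, 6, 7, 8, 11, 12, 15}) = 1
Therefore G(52) = 1.

1


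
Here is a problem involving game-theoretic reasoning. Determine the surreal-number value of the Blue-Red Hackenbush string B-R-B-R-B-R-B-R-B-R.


Edges (from ground): B-R-B-R-B-R-B-R-B-R
By Berlekamp's sign-expansion rule, a Blue-Red Hackenbush stalk has the value of the surreal number whose sign sequence is the edge sequence with B -> + and R -> -.
Sign sequence: +-+-+-+-+-
Trace the sign expansion in the surreal number tree, starting from 0:
Edge 1: B (sign +) -> bounds (0, +inf), value = 1
Edge 2: R (sign -) -> bounds (0, 1), value = 1/2
Edge 3: B (sign +) -> bounds (1/2, 1), value = 3/4
Edge 4: R (sign -) -> bounds (1/2, 3/4), value = 5/8
Edge 5: B (sign +) -> bounds (5/8, 3/4), value = 11/16
Edge 6: R (sign -) -> bounds (5/8, 11/16), value = 21/32
Edge 7: B (sign +) -> bounds (21/32, 11/16), value = 43/64
Edge 8: R (sign -) -> bounds (21/32, 43/64), value = 85/128
Edge 9: B (sign +) -> bounds (85/128, 43/64), value = 171/256
Edge 10: R (sign -) -> bounds (85/128, 171/256), value = 341/512
Game value = 341/512

341/512


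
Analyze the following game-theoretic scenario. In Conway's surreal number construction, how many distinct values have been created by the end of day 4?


Day 0: {|} = 0 is born. Count = 1.
Day n: the number of surreal numbers born by day n is 2^(n+1) - 1.
By day 0: 2^1 - 1 = 1
By day 1: 2^2 - 1 = 3
By day 2: 2^3 - 1 = 7
By day 3: 2^4 - 1 = 15
By day 4: 2^5 - 1 = 31
By day 4: 31 surreal numbers.

31


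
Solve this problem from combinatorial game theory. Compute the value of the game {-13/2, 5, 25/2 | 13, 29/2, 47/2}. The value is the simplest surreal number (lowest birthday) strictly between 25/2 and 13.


Left options: {-13/2, 5, 25/2}, max = 25/2
Right options: {13, 29/2, 47/2}, min = 13
All options are numbers and max(Left) < min(Right), so by the simplicity theorem the value is the simplest (earliest-born) number strictly between 25/2 and 13.
No integer lies strictly between 25/2 and 13, so the value is the dyadic rational m/2^k in the interval with the smallest k (then m odd); search k = 1, 2, ...:
Denominator 2: no odd multiple of 1/2 lies strictly between 25/2 and 13.
Denominator 4: 51/4 lies strictly between 25/2 and 13 -- found.
The simplest number in the interval is 51/4.
Game value = 51/4

51/4


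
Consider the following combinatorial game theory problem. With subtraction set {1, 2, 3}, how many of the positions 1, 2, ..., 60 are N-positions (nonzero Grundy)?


Subtraction set S = {1, 2, 3}, so G(n) = n mod 4.
G(n) = 0 when n is a multiple of 4.
Multiples of 4 in [1, 60]: 15
N-positions (nonzero Grundy) = 60 - 15 = 45

45


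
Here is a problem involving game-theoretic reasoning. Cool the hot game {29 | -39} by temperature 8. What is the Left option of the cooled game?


Original game: {29 | -39} (a switch {a | b} with a > b).
Cooling by t (for t below the temperature (a - b)/2 = 34) taxes each move by t: {a | b} cooled by t is {a - t | b + t}.
Cooling amount: t = 8
Cooled Left option: 29 - 8 = 21
Cooled Right option: -39 + 8 = -31
Cooled game: {21 | -31}
Left option = 21

21


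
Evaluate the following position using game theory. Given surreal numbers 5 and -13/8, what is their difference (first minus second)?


x = 5, y = -13/8
Converting to common denominator: 8
x = 40/8, y = -13/8
x - y = 5 - -13/8 = 53/8

53/8


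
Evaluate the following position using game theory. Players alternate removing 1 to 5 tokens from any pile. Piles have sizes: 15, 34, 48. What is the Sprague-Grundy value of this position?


Subtraction set: {1, 2, 3, 4, 5}
For this subtraction set, G(n) = n mod 6 (period = max + 1 = 6).
Pile 1 (size 15): G(15) = 15 mod 6 = 3
Pile 2 (size 34): G(34) = 34 mod 6 = 4
Pile 3 (size 48): G(48) = 48 mod 6 = 0
Total Grundy value = XOR of all: 3 XOR 4 XOR 0 = 7

7


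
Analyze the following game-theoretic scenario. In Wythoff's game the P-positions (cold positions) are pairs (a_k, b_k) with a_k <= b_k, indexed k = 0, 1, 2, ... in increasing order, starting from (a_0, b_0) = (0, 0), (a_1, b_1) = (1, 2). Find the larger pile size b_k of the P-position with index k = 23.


By Wythoff's theorem, a_k = floor(k * phi) and b_k = floor(k * phi^2) = a_k + k, where phi = (1 + sqrt(5))/2 is the golden ratio.
phi = (1 + sqrt(5))/2 = 1.618034
phi^2 = phi + 1 = 2.618034
k = 23
k * phi^2 = 23 * 2.618034 = 60.214782
b_23 = floor(k * phi^2) = 60 (check: a_23 + k = 37 + 23 = 60)

60


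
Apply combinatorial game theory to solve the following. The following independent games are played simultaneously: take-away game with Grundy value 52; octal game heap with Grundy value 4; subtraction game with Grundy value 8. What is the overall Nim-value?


By the Sprague-Grundy theorem, the Grundy value of a sum of games is the XOR of individual Grundy values.
take-away game: Grundy value = 52. Running XOR: 0 XOR 52 = 52
octal game heap: Grundy value = 4. Running XOR: 52 XOR 4 = 48
subtraction game: Grundy value = 8. Running XOR: 48 XOR 8 = 56
The combined Grundy value is 56.

56


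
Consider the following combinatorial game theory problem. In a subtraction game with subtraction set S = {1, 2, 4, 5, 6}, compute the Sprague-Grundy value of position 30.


The subtraction set is S = {1, 2, 4, 5, 6}.
G(k) = mex{ G(k - s) : s in S, s <= k }. We compute iteratively: G(0) = 0.
G(1) = mex({0}) = 1
G(2) = mex({0, 1}) = 2
G(3) = mex({1, 2}) = 0
G(4) = mex({0, 2}) = 1
G(5) = mex({0, 1}) = 2
G(6) = mex({0, 1, 2}) = 3
G(7) = mex({0, 1, 2, 3}) = 4
G(8) = mex({0, 1, 2, 3, 4}) = 5
G(9) = mex({0, 1, 2, 4, 5}) = 3
G(10) = mex({1, 2, 3, 5}) = 0
G(11) = mex({0, 2, 3, 4}) = 1
G(12) = mex({0, 1, 3, 4, 5}) = 2
G(13) = mex({1, 2, 3, 4, 5}) = 0
G(14) = mex({0, 2, 3, 5}) = 1
G(15) = mex({0, 1, 3}) = 2
Observe that G(10)..G(15) = 0, 1, 2, 0, 1, 2 repeats G(0)..G(5) = 0, 1, 2, 0, 1, 2.
For k >= max(S) = 6, G(k) is determined by the previous 6 values G(k-6)..G(k-1); a window of 6 consecutive values has recurred shifted by 10, so by induction G(k + 10) = G(k) for all k >= 0: the sequence is periodic from the start with period 10.
One period: G(0..9) = 0, 1, 2, 0, 1, 2, 3, 4, 5, 3.
30 mod 10 = 0, so G(30) = G(0) = 0.

0


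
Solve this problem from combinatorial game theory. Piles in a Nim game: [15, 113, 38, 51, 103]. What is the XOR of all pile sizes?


We need the XOR (exclusive or) of all pile sizes.
After XOR-ing pile 1 (size 15): 0 XOR 15 = 15
After XOR-ing pile 2 (size 113): 15 XOR 113 = 126
After XOR-ing pile 3 (size 38): 126 XOR 38 = 88
After XOR-ing pile 4 (size 51): 88 XOR 51 = 107
After XOR-ing pile 5 (size 103): 107 XOR 103 = 12
The Nim-value of this position is 12.

12


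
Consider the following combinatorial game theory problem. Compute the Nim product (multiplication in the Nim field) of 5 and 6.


Nim multiplication is bilinear over XOR: (u XOR v) * w = (u*w) XOR (v*w).
So we split each operand into its bit components and XOR the pairwise Nim products.
5 = 1 + 4 (as XOR of powers of 2).
6 = 2 + 4 (as XOR of powers of 2).
Using the standard Nim-product table on single bits:
  2*2 = 3,   2*4 = 8,   2*8 = 12,
  4*4 = 6,   4*8 = 11,  8*8 = 13,
and  1*x = x (identity), k*l = l*k (commutative).
Pairwise Nim products:
  1 * 2 = 2
  1 * 4 = 4
  4 * 2 = 8
  4 * 4 = 6
XOR them: 2 XOR 4 XOR 8 XOR 6 = 8.
Result: 5 * 6 = 8 (in Nim).

8


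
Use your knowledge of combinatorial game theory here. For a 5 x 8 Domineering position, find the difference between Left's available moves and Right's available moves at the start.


Board is 5 x 8 (rows x cols).
Left (vertical) placements: (rows-1) * cols = 4 * 8 = 32
Right (horizontal) placements: rows * (cols-1) = 5 * 7 = 35
Advantage = Left - Right = 32 - 35 = -3

-3


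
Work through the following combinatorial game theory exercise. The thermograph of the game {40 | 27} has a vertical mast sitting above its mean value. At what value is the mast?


Game = {40 | 27}, a switch {a | b} with numbers a > b.
Its thermograph has left wall a - t and right wall b + t, which meet at t = (a - b)/2, where both equal (a + b)/2. So the mast (mean value) is at (a + b)/2.
Mean = (40 + (27))/2 = 67/2 = 67/2

67/2


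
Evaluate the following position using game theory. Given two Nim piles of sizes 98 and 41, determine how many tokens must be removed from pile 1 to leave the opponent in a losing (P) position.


Piles: 98 and 41
Current XOR: 98 XOR 41 = 75 (non-zero, so this is an N-position).
To make the XOR zero, we need to find a move that balances the piles.
For pile 1 (size 98): target = 98 XOR 75 = 41
We reduce pile 1 from 98 to 41.
Tokens removed: 98 - 41 = 57
Verification: 41 XOR 41 = 0

57


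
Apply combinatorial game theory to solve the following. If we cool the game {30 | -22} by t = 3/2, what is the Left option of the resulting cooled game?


Original game: {30 | -22} (a switch {a | b} with a > b).
Cooling by t (for t below the temperature (a - b)/2 = 26) taxes each move by t: {a | b} cooled by t is {a - t | b + t}.
Cooling amount: t = 3/2
Cooled Left option: 30 - 3/2 = 57/2
Cooled Right option: -22 + 3/2 = -41/2
Cooled game: {57/2 | -41/2}
Left option = 57/2

57/2


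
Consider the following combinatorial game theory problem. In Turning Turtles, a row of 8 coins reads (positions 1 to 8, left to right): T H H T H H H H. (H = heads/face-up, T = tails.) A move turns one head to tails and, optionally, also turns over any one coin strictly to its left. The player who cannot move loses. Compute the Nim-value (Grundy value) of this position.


Coins: T H H T H H H H
Key fact: a single head at position k behaves exactly like a Nim heap of size k (turning it to T and optionally flipping a coin at j < k corresponds to moving the heap from k to j, or to 0), and heads combine as a disjunctive sum (two heads at the same place would cancel, matching j XOR j = 0). So the Nim-value is the XOR of the 1-indexed positions of the heads.
Face-up positions (1-indexed): [2, 3, 5, 6, 7, 8]
XOR 0 with 2: 0 XOR 2 = 2
XOR 2 with 3: 2 XOR 3 = 1
XOR 1 with 5: 1 XOR 5 = 4
XOR 4 with 6: 4 XOR 6 = 2
XOR 2 with 7: 2 XOR 7 = 5
XOR 5 with 8: 5 XOR 8 = 13
Nim-value = 13

13


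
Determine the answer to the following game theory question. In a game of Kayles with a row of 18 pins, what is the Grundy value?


Kayles: a move removes 1 or 2 adjacent pins from a contiguous row.
Removing pins from a row of k leaves two independent rows (a, b) with a + b = k - 1 (one pin) or a + b = k - 2 (two pins); an end removal gives a = 0.
By Sprague-Grundy, G(k) = mex{ G(a) XOR G(b) } over all these splits. G(0) = 0.
G(1): splits (0,0):0^0=0 -> mex({0}) = 1
G(2): splits (0,1):0^1=1 (0,0):0^0=0 -> mex({0, 1}) = 2
G(3): splits (0,2):0^2=2 (1,1):1^1=0 (0,1):0^1=1 -> mex({0, 1, 2}) = 3
G(4): splits (0,3):0^3=3 (1,2):1^2=3 (0,2):0^2=2 (1,1):1^1=0 -> mex({0, 2, 3}) = 1
G(5): splits (0,4):0^1=1 (1,3):1^3=2 (2,2):2^2=0 (0,3):0^3=3 (1,2):1^2=3 -> mex({0, 1, 2, 3}) = 4
G(6) = mex({0, 1, 2, 4}) = 3
G(7) = mex({0, 1, 3, 4, 5}) = 2
G(8) = mex({0, 2, 3, 5, 6}) = 1
G(9) = mex({0, 1, 2, 3, 6, 7}) = 4
G(10) = mex({0, 1, 3, 4, 5, 7}) = 2
G(11) = mex({0, 1, 2, 3, 4, 5}) = 6
G(12) = mex({0, 1, 2, 3, 5, 6, 7}) = 4
G(13) = mex({0, 2, 3, 4, 6, 7}) = 1
G(14) = mex({0, 1, 4, 5, 6, 7}) = 2
G(15) = mex({0, 1, 2, 3, 4, 5, 6}) = 7
G(16) = mex({0, 2, 3, 5, 6, 7}) = 1
G(17) = mex({0, 1, 2, 3, 5, 6, 7}) = 4
G(18) = mex({0, 1, 2, 4, 5, 6}) = 3
Therefore G(18) = 3.

3


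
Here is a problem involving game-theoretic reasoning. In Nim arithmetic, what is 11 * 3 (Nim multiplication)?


Nim multiplication is bilinear over XOR: (u XOR v) * w = (u*w) XOR (v*w).
So we split each operand into its bit components and XOR the pairwise Nim products.
11 = 1 + 2 + 8 (as XOR of powers of 2).
3 = 1 + 2 (as XOR of powers of 2).
Using the standard Nim-product table on single bits:
  2*2 = 3,   2*4 = 8,   2*8 = 12,
  4*4 = 6,   4*8 = 11,  8*8 = 13,
and  1*x = x (identity), k*l = l*k (commutative).
Pairwise Nim products:
  1 * 1 = 1
  1 * 2 = 2
  2 * 1 = 2
  2 * 2 = 3
  8 * 1 = 8
  8 * 2 = 12
XOR them: 1 XOR 2 XOR 2 XOR 3 XOR 8 XOR 12 = 6.
Result: 11 * 3 = 6 (in Nim).

6


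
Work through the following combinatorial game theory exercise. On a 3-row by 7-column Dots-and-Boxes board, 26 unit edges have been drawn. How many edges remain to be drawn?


Grid: 3 x 7 boxes, i.e. 4 rows and 8 columns of dots.
Horizontal edges: (rows + 1) * cols = 4 * 7 = 28
Vertical edges: rows * (cols + 1) = 3 * 8 = 24
Total edges: 28 + 24 = 52
Edges drawn: 26
Remaining: 52 - 26 = 26

26


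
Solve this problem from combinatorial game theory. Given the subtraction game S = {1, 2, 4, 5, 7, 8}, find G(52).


The subtraction set is S = {1, 2, 4, 5, 7, 8}.
G(k) = mex{ G(k - s) : s in S, s <= k }. We compute iteratively: G(0) = 0.
G(1) = mex({0}) = 1
G(2) = mex({0, 1}) = 2
G(3) = mex({1, 2}) = 0
G(4) = mex({0, 2}) = 1
G(5) = mex({0, 1}) = 2
G(6) = mex({1, 2}) = 0
G(7) = mex({0, 2}) = 1
G(8) = mex({0, 1}) = 2
G(9) = mex({1, 2}) = 0
G(10) = mex({0, 2}) = 1
Observe that G(3)..G(10) = 0, 1, 2, 0, 1, 2, 0, 1 repeats G(0)..G(7) = 0, 1, 2, 0, 1, 2, 0, 1.
For k >= max(S) = 8, G(k) is determined by the previous 8 values G(k-8)..G(k-1); a window of 8 consecutive values has recurred shifted by 3, so by induction G(k + 3) = G(k) for all k >= 0: the sequence is periodic from the start with period 3.
One period: G(0..2) = 0, 1, 2.
52 mod 3 = 1, so G(52) = G(1) = 1.

1


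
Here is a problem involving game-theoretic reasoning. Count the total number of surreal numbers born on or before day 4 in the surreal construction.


Day 0: {|} = 0 is born. Count = 1.
Day n: the number of surreal numbers born by day n is 2^(n+1) - 1.
By day 0: 2^1 - 1 = 1
By day 1: 2^2 - 1 = 3
By day 2: 2^3 - 1 = 7
By day 3: 2^4 - 1 = 15
By day 4: 2^5 - 1 = 31
By day 4: 31 surreal numbers.

31


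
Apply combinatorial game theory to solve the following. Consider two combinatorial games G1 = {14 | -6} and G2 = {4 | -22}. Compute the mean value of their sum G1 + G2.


G1 = {14 | -6}, G2 = {4 | -22}
Each is a switch {a | b} with numbers a > b; its mean value is (a + b)/2, and mean value is additive over game sums: m(G1 + G2) = m(G1) + m(G2).
Mean of G1 = (14 + (-6))/2 = 8/2 = 4
Mean of G2 = (4 + (-22))/2 = -18/2 = -9
Mean of G1 + G2 = 4 + -9 = -5

-5


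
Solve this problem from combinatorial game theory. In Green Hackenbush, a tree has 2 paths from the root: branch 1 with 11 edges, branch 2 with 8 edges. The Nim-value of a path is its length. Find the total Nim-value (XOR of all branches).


The tree has 2 branches from the ground vertex.
In Green Hackenbush, the Nim-value of a simple path of length k is k.
Branch 1: length 11, Nim-value = 11
Branch 2: length 8, Nim-value = 8
Total Nim-value = XOR of all branch values:
0 XOR 11 = 11
11 XOR 8 = 3
Nim-value of the tree = 3

3


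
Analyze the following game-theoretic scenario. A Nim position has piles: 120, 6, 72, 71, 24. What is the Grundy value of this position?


We need the XOR (exclusive or) of all pile sizes.
After XOR-ing pile 1 (size 120): 0 XOR 120 = 120
After XOR-ing pile 2 (size 6): 120 XOR 6 = 126
After XOR-ing pile 3 (size 72): 126 XOR 72 = 54
After XOR-ing pile 4 (size 71): 54 XOR 71 = 113
After XOR-ing pile 5 (size 24): 113 XOR 24 = 105
The Nim-value of this position is 105.

105


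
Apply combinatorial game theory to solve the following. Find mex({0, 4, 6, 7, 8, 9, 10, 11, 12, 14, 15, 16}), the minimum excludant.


Set = {0, 4, 6, 7, 8, 9, 10, 11, 12, 14, 15, 16}
0 is in the set.
1 is NOT in the set. This is the mex.
mex = 1

1


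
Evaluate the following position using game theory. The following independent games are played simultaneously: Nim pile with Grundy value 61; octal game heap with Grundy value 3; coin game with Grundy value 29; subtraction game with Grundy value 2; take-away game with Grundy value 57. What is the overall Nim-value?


By the Sprague-Grundy theorem, the Grundy value of a sum of games is the XOR of individual Grundy values.
Nim pile: Grundy value = 61. Running XOR: 0 XOR 61 = 61
octal game heap: Grundy value = 3. Running XOR: 61 XOR 3 = 62
coin game: Grundy value = 29. Running XOR: 62 XOR 29 = 35
subtraction game: Grundy value = 2. Running XOR: 35 XOR 2 = 33
take-away game: Grundy value = 57. Running XOR: 33 XOR 57 = 24
The combined Grundy value is 24.

24


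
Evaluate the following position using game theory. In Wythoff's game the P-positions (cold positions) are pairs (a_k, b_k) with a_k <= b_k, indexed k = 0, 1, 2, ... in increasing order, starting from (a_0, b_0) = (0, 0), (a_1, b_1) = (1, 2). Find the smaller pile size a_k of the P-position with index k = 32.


By Wythoff's theorem, a_k = floor(k * phi) and b_k = floor(k * phi^2) = a_k + k, where phi = (1 + sqrt(5))/2 is the golden ratio.
phi = (1 + sqrt(5))/2 = 1.618034
k = 32
k * phi = 32 * 1.618034 = 51.777088
a_32 = floor(k * phi) = 51

51


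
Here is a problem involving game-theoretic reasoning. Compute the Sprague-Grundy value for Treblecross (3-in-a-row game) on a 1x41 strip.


Treblecross: place X on empty cells; 3-in-a-row wins.
Playing within two cells of an existing X lets the opponent win at once, so sensible play treats the cells i-2..i+2 around each X as dead. The player left with no safe cell loses, so this is a normal-play take-away game on strips of safe cells.
Placing X at cell i (0-indexed) of a strip of k safe cells leaves independent strips of sizes max(0, i-2) and max(0, k-i-3). Hence G(k) = mex{ G(max(0,i-2)) XOR G(max(0,k-i-3)) : 0 <= i < k }, with G(0) = 0.
G(1): splits (0,0):0^0=0 -> mex({0}) = 1
G(2): splits (0,0):0^0=0 -> mex({0}) = 1
G(3): splits (0,0):0^0=0 -> mex({0}) = 1
G(4): splits (0,1):0^1=1 (0,0):0^0=0 -> mex({0, 1}) = 2
G(5): splits (0,2):0^1=1 (0,1):0^1=1 (0,0):0^0=0 -> mex({0, 1}) = 2
G(6) = mex({1}) = 0
G(7) = mex({0, 1, 2}) = 3
G(8) = mex({0, 1, 2}) = 3
G(9) = mex({0, 2}) = 1
G(10) = mex({0, 2, 3}) = 1
G(11) = mex({0, 3}) = 1
G(12) = mex({1, 3}) = 0
G(13) = mex({0, 1, 2, 3}) = 4
G(14) = mex({0, 1, 2}) = 3
G(15) = mex({0, 1, 2}) = 3
G(16) = mex({0, 1, 2, 4}) = 3
G(17) = mex({0, 1, 3, 4}) = 2
G(18) = mex({0, 1, 3, 4}) = 2
G(19) = mex({0, 1, 3, 5}) = 2
G(20) = mex({0, 1, 2, 3, 5}) = 4
G(21) = mex({0, 1, 2, 3, 5}) = 4
G(22) = mex({1, 2, 6}) = 0
G(23) = mex({0, 1, 2, 3, 4, 6}) = 5
G(24) = mex({0, 1, 2, 3, 4}) = 5
G(25) = mex({0, 1, 3, 4, 7}) = 2
G(26) = mex({0, 1, 3, 4, 5, 7}) = 2
G(27) = mex({0, 1, 3, 5}) = 2
G(28) = mex({0, 1, 2, 5}) = 3
G(29) = mex({0, 1, 2, 4, 5, 6}) = 3
G(30) = mex({1, 2, 4, 6}) = 0
G(31) = mex({0, 1, 2, 3, 4, 6}) = 5
G(32) = mex({1, 2, 3, 4, 7}) = 0
G(33) = mex({0, 3, 7}) = 1
G(34) = mex({0, 2, 3, 5, 7}) = 1
G(35) = mex({0, 2, 3, 5, 6}) = 1
G(36) = mex({0, 1, 2, 5, 6}) = 3
G(37) = mex({0, 1, 2, 4, 5, 6}) = 3
G(38) = mex({0, 1, 2, 4}) = 3
G(39) = mex({0, 1, 2, 3, 4, 7}) = 5
G(40) = mex({0, 1, 2, 3, 4, 5, 7}) = 6
G(41) = mex({0, 1, 2, 3, 5, 7}) = 4
Therefore G(41) = 4.

4
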